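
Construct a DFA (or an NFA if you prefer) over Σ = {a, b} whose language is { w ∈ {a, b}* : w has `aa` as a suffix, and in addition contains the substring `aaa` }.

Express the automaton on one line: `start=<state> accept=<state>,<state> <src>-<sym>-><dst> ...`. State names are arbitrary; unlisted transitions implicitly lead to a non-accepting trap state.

start=q0 accept=q3 q0-a->q1 q0-b->q0 q1-a->q2 q1-b->q0 q2-a->q3 q2-b->q0 q3-a->q3 q3-b->q4 q4-a->q5 q4-b->q4 q5-a->q3 q5-b->q4

Run two small machines in parallel and take their product. The first has 3 states tracking how much of the suffix `aa` has currently been matched; the second has 4 states tracking whether and how much of `aaa` has been seen. A product state is a pair (one from each), accepting exactly when both do.
With 6 states:
        a   b  
>  q0   q1  q0 
   q1   q2  q0 
   q2   q3  q0 
 * q3   q3  q4 
   q4   q5  q4 
   q5   q3  q4 
(> = start, * = accepting)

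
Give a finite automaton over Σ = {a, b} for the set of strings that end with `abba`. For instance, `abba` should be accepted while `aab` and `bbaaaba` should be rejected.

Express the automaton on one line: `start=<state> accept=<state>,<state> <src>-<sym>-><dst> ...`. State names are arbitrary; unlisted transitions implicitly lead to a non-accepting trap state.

Let each state record the length of the longest suffix of the input read so far that is also a prefix of `abba`. s1 means the last symbol is `a`; s2 means the last 2 symbols are `ab`; s3 means the last 3 symbols are `abb`; s4 means the last 4 symbols are `abba`. Accept only at s4, where the string currently ends in `abba`.
5 states suffice.
        a   b  
>  s0   s1  s0 
   s1   s1  s2 
   s2   s1  s3 
   s3   s4  s0 
 * s4   s1  s2 
(> = start, * = accepting)

start=s0 accept=s4 s0-a->s1 s0-b->s0 s1-a->s1 s1-b->s2 s2-a->s1 s2-b->s3 s3-a->s4 s3-b->s0 s4-a->s1 s4-b->s2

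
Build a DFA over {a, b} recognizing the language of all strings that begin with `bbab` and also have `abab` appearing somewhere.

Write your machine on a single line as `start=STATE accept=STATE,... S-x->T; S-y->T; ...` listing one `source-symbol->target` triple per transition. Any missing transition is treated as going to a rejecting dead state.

start=q0; accept=q9; q0-a->q1; q0-b->q2; q1-a->q1; q1-b->q1; q2-a->q1; q2-b->q3; q3-a->q4; q3-b->q1; q4-a->q1; q4-b->q5; q5-a->q6; q5-b->q7; q6-a->q8; q6-b->q9; q7-a->q8; q7-b->q7; q8-a->q8; q8-b->q5; q9-a->q9; q9-b->q9

Build one automaton per condition and run them in lockstep. The first has 6 states tracking whether the input so far still matches the prefix `bbab`; the second has 5 states tracking whether and how much of `abab` has been seen. A product state is a pair (one from each), accepting exactly when both do. After merging equivalent states the machine shrinks.
10 states suffice.
        a   b  
>  q0   q1  q2 
   q1   q1  q1 
   q2   q1  q3 
   q3   q4  q1 
   q4   q1  q5 
   q5   q6  q7 
   q6   q8  q9 
   q7   q8  q7 
   q8   q8  q5 
 * q9   q9  q9 
(> = start, * = accepting)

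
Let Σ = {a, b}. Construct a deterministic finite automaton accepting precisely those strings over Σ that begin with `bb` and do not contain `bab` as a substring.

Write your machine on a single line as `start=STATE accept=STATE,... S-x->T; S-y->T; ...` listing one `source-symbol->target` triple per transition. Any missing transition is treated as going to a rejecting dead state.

Build one automaton per condition and run them in lockstep. The first has 4 states tracking whether the input so far still matches the prefix `bb`; the second has 4 states tracking partial matches of the forbidden pattern `bab`. A product state is a pair (one from each), accepting exactly when both do. After merging equivalent states the machine shrinks.
6 states suffice.
        a   b  
>  q0   q1  q2 
   q1   q1  q1 
   q2   q1  q3 
 * q3   q4  q3 
 * q4   q5  q1 
 * q5   q5  q3 
(> = start, * = accepting)

start=q0; accept=q3,q4,q5; q0-a->q1; q0-b->q2; q1-a->q1; q1-b->q1; q2-a->q1; q2-b->q3; q3-a->q4; q3-b->q3; q4-a->q5; q4-b->q1; q5-a->q5; q5-b->q3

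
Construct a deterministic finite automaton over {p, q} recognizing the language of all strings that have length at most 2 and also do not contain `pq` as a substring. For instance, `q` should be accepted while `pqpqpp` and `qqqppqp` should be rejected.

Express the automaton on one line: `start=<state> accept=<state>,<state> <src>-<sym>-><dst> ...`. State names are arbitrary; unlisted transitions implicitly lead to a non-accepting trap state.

Run two small machines in parallel and take their product. The first has 4 states tracking the input length, saturating at 3; the second has 3 states tracking partial matches of the forbidden pattern `pq`. A product state is a pair (one from each), accepting exactly when both do. Equivalent product states are then merged.
        p   q  
>* S0   S1  S2 
 * S1   S3  S4 
 * S2   S3  S3 
 * S3   S4  S4 
   S4   S4  S4 
(> = start, * = accepting)

start=S0 accept=S0,S1,S2,S3 S0-p->S1 S0-q->S2 S1-p->S3 S1-q->S4 S2-p->S3 S2-q->S3 S3-p->S4 S3-q->S4 S4-p->S4 S4-q->S4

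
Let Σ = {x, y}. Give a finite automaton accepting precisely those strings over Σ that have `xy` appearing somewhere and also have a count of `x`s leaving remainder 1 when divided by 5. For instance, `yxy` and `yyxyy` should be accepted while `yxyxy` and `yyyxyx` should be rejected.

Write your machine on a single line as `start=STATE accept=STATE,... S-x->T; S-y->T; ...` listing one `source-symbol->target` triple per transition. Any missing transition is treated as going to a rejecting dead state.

start=s0; accept=s3; s0-x->s1; s0-y->s0; s1-x->s2; s1-y->s3; s2-x->s4; s2-y->s5; s3-x->s5; s3-y->s3; s4-x->s6; s4-y->s7; s5-x->s7; s5-y->s5; s6-x->s8; s6-y->s9; s7-x->s9; s7-y->s7; s8-x->s1; s8-y->s10; s9-x->s10; s9-y->s9; s10-x->s3; s10-y->s10

Run two small machines in parallel and take their product. The first has 3 states tracking whether and how much of `xy` has been seen; the second has 5 states tracking the count of `x`s modulo 5. A product state is a pair (one from each), accepting exactly when both do.
          x    y  
>  s0     s1   s0 
   s1     s2   s3 
   s2     s4   s5 
 * s3     s5   s3 
   s4     s6   s7 
   s5     s7   s5 
   s6     s8   s9 
   s7     s9   s7 
   s8     s1  s10 
   s9    s10   s9 
   s10    s3  s10 
(> = start, * = accepting)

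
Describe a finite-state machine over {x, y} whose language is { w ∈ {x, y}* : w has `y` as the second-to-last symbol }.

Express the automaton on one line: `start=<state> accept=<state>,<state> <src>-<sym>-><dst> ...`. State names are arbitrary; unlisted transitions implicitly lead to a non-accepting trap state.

start=q0 accept=q5,q6 q0-x->q1 q0-y->q2 q1-x->q3 q1-y->q4 q2-x->q5 q2-y->q6 q3-x->q3 q3-y->q4 q4-x->q5 q4-y->q6 q5-x->q3 q5-y->q4 q6-x->q5 q6-y->q6

Because acceptance depends on a position counted from the end, the machine has to buffer the most recent 2 symbols. Make each state the string of the last up-to-2 symbols read; on input `x` shift the window left and append `x`. Accept when the buffered window has length 2 and begins with `y`.
With 7 states:
        x   y  
>  q0   q1  q2 
   q1   q3  q4 
   q2   q5  q6 
   q3   q3  q4 
   q4   q5  q6 
 * q5   q3  q4 
 * q6   q5  q6 
(> = start, * = accepting)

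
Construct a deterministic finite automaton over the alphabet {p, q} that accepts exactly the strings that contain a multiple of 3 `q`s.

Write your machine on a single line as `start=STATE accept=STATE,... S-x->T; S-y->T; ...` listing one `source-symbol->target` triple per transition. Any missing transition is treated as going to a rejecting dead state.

start=A; accept=A; A-p->A; A-q->B; B-p->B; B-q->C; C-p->C; C-q->A

Keep the running count of `q`s modulo 3: each `q` advances along the cycle A → B → C → A while other symbols loop. Accept at A.
3 states suffice.
       p  q 
>* A   A  B 
   B   B  C 
   C   C  A 
(> = start, * = accepting)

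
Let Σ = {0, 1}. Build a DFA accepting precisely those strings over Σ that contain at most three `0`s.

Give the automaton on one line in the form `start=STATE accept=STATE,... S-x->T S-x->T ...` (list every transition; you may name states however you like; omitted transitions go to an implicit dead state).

start=s0 accept=s0,s1,s2,s3 s0-0->s1 s0-1->s0 s1-0->s2 s1-1->s1 s2-0->s3 s2-1->s2 s3-0->s4 s3-1->s3 s4-0->s4 s4-1->s4

Only the number of `0`s matters, and only up to 4. Make a chain s0 → s1 → s2 → s3 → s4 advanced by each `0` (with s4 absorbing); every other symbol self-loops. The accepting set is {s0, s1, s2, s3}.
A 5-state machine:
        0   1  
>* s0   s1  s0 
 * s1   s2  s1 
 * s2   s3  s2 
 * s3   s4  s3 
   s4   s4  s4 
(> = start, * = accepting)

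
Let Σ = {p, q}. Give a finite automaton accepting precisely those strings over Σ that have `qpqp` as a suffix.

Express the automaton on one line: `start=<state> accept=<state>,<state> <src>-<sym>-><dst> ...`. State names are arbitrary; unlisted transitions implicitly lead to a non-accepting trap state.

Remember how much of `qpqp` the current input suffix matches. State S0 means no match yet; S1 means the last symbol is `q`; S2 means the last 2 symbols are `qp`; S3 means the last 3 symbols are `qpq`; S4 means the last 4 symbols are `qpqp`. Only S4 accepts. On a mismatch, fall back to the longest proper suffix that is still a prefix of `qpqp`.
5 states suffice.
        p   q  
>  S0   S0  S1 
   S1   S2  S1 
   S2   S0  S3 
   S3   S4  S1 
 * S4   S0  S3 
(> = start, * = accepting)

start=S0 accept=S4 S0-p->S0 S0-q->S1 S1-p->S2 S1-q->S1 S2-p->S0 S2-q->S3 S3-p->S4 S3-q->S1 S4-p->S0 S4-q->S3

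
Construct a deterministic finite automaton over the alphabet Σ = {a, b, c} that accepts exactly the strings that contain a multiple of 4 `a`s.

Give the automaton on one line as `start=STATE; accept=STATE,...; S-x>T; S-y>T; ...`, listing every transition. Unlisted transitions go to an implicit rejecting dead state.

Keep the running count of `a`s modulo 4: each `a` advances along the cycle S0 → S1 → S2 → S3 → S0 while other symbols loop. Accept at S0.
        a   b   c  
>* S0   S1  S0  S0 
   S1   S2  S1  S1 
   S2   S3  S2  S2 
   S3   S0  S3  S3 
(> = start, * = accepting)

start=S0; accept=S0; S0-a>S1; S0-b>S0; S0-c>S0; S1-a>S2; S1-b>S1; S1-c>S1; S2-a>S3; S2-b>S2; S2-c>S2; S3-a>S0; S3-b>S3; S3-c>S3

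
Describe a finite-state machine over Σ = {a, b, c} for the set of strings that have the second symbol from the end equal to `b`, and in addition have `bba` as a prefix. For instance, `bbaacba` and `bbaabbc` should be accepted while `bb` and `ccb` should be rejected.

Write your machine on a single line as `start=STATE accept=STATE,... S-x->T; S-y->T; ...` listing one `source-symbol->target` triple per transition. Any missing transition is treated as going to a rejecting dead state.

start=s0; accept=s14,s18,s19; s0-a->s1; s0-b->s2; s0-c->s3; s1-a->s4; s1-b->s5; s1-c->s6; s2-a->s7; s2-b->s8; s2-c->s9; s3-a->s10; s3-b->s11; s3-c->s12; s4-a->s4; s4-b->s5; s4-c->s6; s5-a->s7; s5-b->s13; s5-c->s9; s6-a->s10; s6-b->s11; s6-c->s12; s7-a->s4; s7-b->s5; s7-c->s6; s8-a->s14; s8-b->s13; s8-c->s9; s9-a->s10; s9-b->s11; s9-c->s12; s10-a->s4; s10-b->s5; s10-c->s6; s11-a->s7; s11-b->s13; s11-c->s9; s12-a->s10; s12-b->s11; s12-c->s12; s13-a->s7; s13-b->s13; s13-c->s9; s14-a->s15; s14-b->s16; s14-c->s17; s15-a->s15; s15-b->s16; s15-c->s17; s16-a->s14; s16-b->s18; s16-c->s19; s17-a->s20; s17-b->s21; s17-c->s22; s18-a->s14; s18-b->s18; s18-c->s19; s19-a->s20; s19-b->s21; s19-c->s22; s20-a->s15; s20-b->s16; s20-c->s17; s21-a->s14; s21-b->s18; s21-c->s19; s22-a->s20; s22-b->s21; s22-c->s22

Run two small machines in parallel and take their product. One (13 states) tracks the last 2 symbols read; the other (5 states) tracks whether the input so far still matches the prefix `bba`. Each combined state is a pair, one component from each; accept when both components accept.
          a    b    c  
>  s0     s1   s2   s3 
   s1     s4   s5   s6 
   s2     s7   s8   s9 
   s3    s10  s11  s12 
   s4     s4   s5   s6 
   s5     s7  s13   s9 
   s6    s10  s11  s12 
   s7     s4   s5   s6 
   s8    s14  s13   s9 
   s9    s10  s11  s12 
   s10    s4   s5   s6 
   s11    s7  s13   s9 
   s12   s10  s11  s12 
   s13    s7  s13   s9 
 * s14   s15  s16  s17 
   s15   s15  s16  s17 
   s16   s14  s18  s19 
   s17   s20  s21  s22 
 * s18   s14  s18  s19 
 * s19   s20  s21  s22 
   s20   s15  s16  s17 
   s21   s14  s18  s19 
   s22   s20  s21  s22 
(> = start, * = accepting)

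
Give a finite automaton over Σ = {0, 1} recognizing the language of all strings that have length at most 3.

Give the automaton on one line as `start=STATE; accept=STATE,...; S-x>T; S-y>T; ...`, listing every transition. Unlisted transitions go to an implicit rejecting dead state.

start=S0; accept=S0,S1,S2,S3; S0-0>S1; S0-1>S1; S1-0>S2; S1-1>S2; S2-0>S3; S2-1>S3; S3-0>S4; S3-1>S4; S4-0>S4; S4-1>S4

Count input length up to 4: every symbol moves from S0 toward S4, which means 'more than 3' and absorbs. Accept from {S0, S1, S2, S3}.
        0   1  
>* S0   S1  S1 
 * S1   S2  S2 
 * S2   S3  S3 
 * S3   S4  S4 
   S4   S4  S4 
(> = start, * = accepting)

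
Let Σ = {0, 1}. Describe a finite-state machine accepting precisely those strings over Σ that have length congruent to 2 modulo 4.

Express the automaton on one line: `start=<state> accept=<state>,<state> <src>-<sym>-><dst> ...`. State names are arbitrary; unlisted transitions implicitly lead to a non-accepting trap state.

start=s0 accept=s2 s0-0->s1 s0-1->s1 s1-0->s2 s1-1->s2 s2-0->s3 s2-1->s3 s3-0->s0 s3-1->s0

Count input length modulo 4: every symbol advances one step around the cycle s0 → s1 → s2 → s3 → s0. Accept at s2.
With 4 states:
        0   1  
>  s0   s1  s1 
   s1   s2  s2 
 * s2   s3  s3 
   s3   s0  s0 
(> = start, * = accepting)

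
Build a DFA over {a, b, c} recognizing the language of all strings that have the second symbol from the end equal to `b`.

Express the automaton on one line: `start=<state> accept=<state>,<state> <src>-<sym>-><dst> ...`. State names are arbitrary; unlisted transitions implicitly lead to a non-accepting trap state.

start=q0 accept=q7,q8,q9 q0-a->q1 q0-b->q2 q0-c->q3 q1-a->q4 q1-b->q5 q1-c->q6 q2-a->q7 q2-b->q8 q2-c->q9 q3-a->q10 q3-b->q11 q3-c->q12 q4-a->q4 q4-b->q5 q4-c->q6 q5-a->q7 q5-b->q8 q5-c->q9 q6-a->q10 q6-b->q11 q6-c->q12 q7-a->q4 q7-b->q5 q7-c->q6 q8-a->q7 q8-b->q8 q8-c->q9 q9-a->q10 q9-b->q11 q9-c->q12 q10-a->q4 q10-b->q5 q10-c->q6 q11-a->q7 q11-b->q8 q11-c->q9 q12-a->q10 q12-b->q11 q12-c->q12

Because acceptance depends on a position counted from the end, the machine has to buffer the most recent 2 symbols. Make each state the string of the last up-to-2 symbols read; on input `x` shift the window left and append `x`. Accept when the buffered window has length 2 and begins with `b`.
          a    b    c  
>  q0     q1   q2   q3 
   q1     q4   q5   q6 
   q2     q7   q8   q9 
   q3    q10  q11  q12 
   q4     q4   q5   q6 
   q5     q7   q8   q9 
   q6    q10  q11  q12 
 * q7     q4   q5   q6 
 * q8     q7   q8   q9 
 * q9    q10  q11  q12 
   q10    q4   q5   q6 
   q11    q7   q8   q9 
   q12   q10  q11  q12 
(> = start, * = accepting)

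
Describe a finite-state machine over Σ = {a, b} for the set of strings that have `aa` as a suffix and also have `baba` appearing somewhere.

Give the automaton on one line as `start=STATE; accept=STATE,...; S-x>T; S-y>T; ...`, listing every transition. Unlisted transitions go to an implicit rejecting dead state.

Build one automaton per condition and run them in lockstep. One (3 states) tracks how much of the suffix `aa` has currently been matched; the other (5 states) tracks whether and how much of `baba` has been seen. Each combined state is a pair, one component from each; accept when both components accept. Minimizing collapses redundant product states.
With 7 states:
        a   b  
>  S0   S0  S1 
   S1   S2  S1 
   S2   S0  S3 
   S3   S4  S1 
   S4   S5  S6 
 * S5   S5  S6 
   S6   S4  S6 
(> = start, * = accepting)

start=S0; accept=S5; S0-a>S0; S0-b>S1; S1-a>S2; S1-b>S1; S2-a>S0; S2-b>S3; S3-a>S4; S3-b>S1; S4-a>S5; S4-b>S6; S5-a>S5; S5-b>S6; S6-a>S4; S6-b>S6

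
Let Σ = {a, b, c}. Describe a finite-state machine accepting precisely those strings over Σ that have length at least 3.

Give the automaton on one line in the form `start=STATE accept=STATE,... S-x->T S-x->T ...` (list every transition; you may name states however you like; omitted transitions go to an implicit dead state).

Count input length up to 4: every symbol moves from q0 toward q4, which means 'more than 3' and absorbs. Accept from {q3, q4}.
        a   b   c  
>  q0   q1  q1  q1 
   q1   q2  q2  q2 
   q2   q3  q3  q3 
 * q3   q4  q4  q4 
 * q4   q4  q4  q4 
(> = start, * = accepting)

start=q0 accept=q3,q4 q0-a->q1 q0-b->q1 q0-c->q1 q1-a->q2 q1-b->q2 q1-c->q2 q2-a->q3 q2-b->q3 q2-c->q3 q3-a->q4 q3-b->q4 q3-c->q4 q4-a->q4 q4-b->q4 q4-c->q4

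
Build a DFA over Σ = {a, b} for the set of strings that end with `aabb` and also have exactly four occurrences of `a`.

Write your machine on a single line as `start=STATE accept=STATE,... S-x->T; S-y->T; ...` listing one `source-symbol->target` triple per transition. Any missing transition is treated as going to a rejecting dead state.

Run two small machines in parallel and take their product. One (5 states) tracks how much of the suffix `aabb` has currently been matched; the other (6 states) tracks the count of `a`s, saturating at 5. Each combined state is a pair, one component from each; accept when both components accept. After merging equivalent states the machine shrinks.
        a   b  
>  q0   q1  q0 
   q1   q2  q1 
   q2   q3  q2 
   q3   q4  q5 
   q4   q5  q6 
   q5   q5  q5 
   q6   q5  q7 
 * q7   q5  q5 
(> = start, * = accepting)

start=q0; accept=q7; q0-a->q1; q0-b->q0; q1-a->q2; q1-b->q1; q2-a->q3; q2-b->q2; q3-a->q4; q3-b->q5; q4-a->q5; q4-b->q6; q5-a->q5; q5-b->q5; q6-a->q5; q6-b->q7; q7-a->q5; q7-b->q5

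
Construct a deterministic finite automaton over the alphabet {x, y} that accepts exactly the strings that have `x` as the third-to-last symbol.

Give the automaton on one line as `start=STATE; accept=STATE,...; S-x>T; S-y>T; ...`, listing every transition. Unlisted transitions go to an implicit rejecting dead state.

start=S0; accept=S7,S8,S9,S10; S0-x>S1; S0-y>S2; S1-x>S3; S1-y>S4; S2-x>S5; S2-y>S6; S3-x>S7; S3-y>S8; S4-x>S9; S4-y>S10; S5-x>S11; S5-y>S12; S6-x>S13; S6-y>S14; S7-x>S7; S7-y>S8; S8-x>S9; S8-y>S10; S9-x>S11; S9-y>S12; S10-x>S13; S10-y>S14; S11-x>S7; S11-y>S8; S12-x>S9; S12-y>S10; S13-x>S11; S13-y>S12; S14-x>S13; S14-y>S14

Because acceptance depends on a position counted from the end, the machine has to buffer the most recent 3 symbols. Make each state the string of the last up-to-3 symbols read; on input `x` shift the window left and append `x`. Accept when the buffered window has length 3 and begins with `x`.
15 states suffice.
          x    y  
>  S0     S1   S2 
   S1     S3   S4 
   S2     S5   S6 
   S3     S7   S8 
   S4     S9  S10 
   S5    S11  S12 
   S6    S13  S14 
 * S7     S7   S8 
 * S8     S9  S10 
 * S9    S11  S12 
 * S10   S13  S14 
   S11    S7   S8 
   S12    S9  S10 
   S13   S11  S12 
   S14   S13  S14 
(> = start, * = accepting)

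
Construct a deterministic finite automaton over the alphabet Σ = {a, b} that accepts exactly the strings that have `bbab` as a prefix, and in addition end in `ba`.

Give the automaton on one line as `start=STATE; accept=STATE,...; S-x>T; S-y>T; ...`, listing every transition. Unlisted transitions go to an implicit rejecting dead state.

start=s0; accept=s8; s0-a>s1; s0-b>s2; s1-a>s1; s1-b>s3; s2-a>s4; s2-b>s5; s3-a>s4; s3-b>s3; s4-a>s1; s4-b>s3; s5-a>s6; s5-b>s3; s6-a>s1; s6-b>s7; s7-a>s8; s7-b>s7; s8-a>s9; s8-b>s7; s9-a>s9; s9-b>s7

Build one automaton per condition and run them in lockstep. One (6 states) tracks whether the input so far still matches the prefix `bbab`; the other (3 states) tracks how much of the suffix `ba` has currently been matched. Each combined state is a pair, one component from each; accept when both components accept.
With 10 states:
        a   b  
>  s0   s1  s2 
   s1   s1  s3 
   s2   s4  s5 
   s3   s4  s3 
   s4   s1  s3 
   s5   s6  s3 
   s6   s1  s7 
   s7   s8  s7 
 * s8   s9  s7 
   s9   s9  s7 
(> = start, * = accepting)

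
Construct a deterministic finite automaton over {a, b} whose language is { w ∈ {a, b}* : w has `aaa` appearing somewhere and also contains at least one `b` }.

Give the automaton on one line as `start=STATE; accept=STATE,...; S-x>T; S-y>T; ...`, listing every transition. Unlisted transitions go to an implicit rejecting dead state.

start=q0; accept=q7; q0-a>q1; q0-b>q2; q1-a>q3; q1-b>q2; q2-a>q4; q2-b>q2; q3-a>q5; q3-b>q2; q4-a>q6; q4-b>q2; q5-a>q5; q5-b>q7; q6-a>q7; q6-b>q2; q7-a>q7; q7-b>q7

Run two small machines in parallel and take their product. One (4 states) tracks whether and how much of `aaa` has been seen; the other (3 states) tracks the count of `b`s, saturating at 2. Each combined state is a pair, one component from each; accept when both components accept. Minimizing collapses redundant product states.
With 8 states:
        a   b  
>  q0   q1  q2 
   q1   q3  q2 
   q2   q4  q2 
   q3   q5  q2 
   q4   q6  q2 
   q5   q5  q7 
   q6   q7  q2 
 * q7   q7  q7 
(> = start, * = accepting)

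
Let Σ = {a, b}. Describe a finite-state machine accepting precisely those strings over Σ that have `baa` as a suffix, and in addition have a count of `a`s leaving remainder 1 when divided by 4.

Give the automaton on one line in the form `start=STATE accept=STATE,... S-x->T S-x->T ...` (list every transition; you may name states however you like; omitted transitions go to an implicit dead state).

Run two small machines in parallel and take their product. One (4 states) tracks how much of the suffix `baa` has currently been matched; the other (4 states) tracks the count of `a`s modulo 4. Each combined state is a pair, one component from each; accept when both components accept. Minimizing collapses redundant product states.
A 7-state machine:
        a   b  
>  q0   q1  q0 
   q1   q2  q1 
   q2   q3  q2 
   q3   q0  q4 
   q4   q5  q4 
   q5   q6  q0 
 * q6   q2  q1 
(> = start, * = accepting)

start=q0 accept=q6 q0-a->q1 q0-b->q0 q1-a->q2 q1-b->q1 q2-a->q3 q2-b->q2 q3-a->q0 q3-b->q4 q4-a->q5 q4-b->q4 q5-a->q6 q5-b->q0 q6-a->q2 q6-b->q1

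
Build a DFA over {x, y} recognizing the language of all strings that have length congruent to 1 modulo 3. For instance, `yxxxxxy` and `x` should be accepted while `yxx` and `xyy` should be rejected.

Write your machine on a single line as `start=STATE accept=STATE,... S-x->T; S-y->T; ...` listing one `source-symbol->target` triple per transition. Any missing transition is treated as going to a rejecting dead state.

Count input length modulo 3: every symbol advances one step around the cycle S0 → S1 → S2 → S0. Accept at S1.
With 3 states:
        x   y  
>  S0   S1  S1 
 * S1   S2  S2 
   S2   S0  S0 
(> = start, * = accepting)

start=S0; accept=S1; S0-x->S1; S0-y->S1; S1-x->S2; S1-y->S2; S2-x->S0; S2-y->S0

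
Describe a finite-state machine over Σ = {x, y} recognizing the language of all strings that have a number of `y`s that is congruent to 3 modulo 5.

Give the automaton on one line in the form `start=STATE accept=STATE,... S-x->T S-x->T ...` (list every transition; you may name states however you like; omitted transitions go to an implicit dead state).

Keep the running count of `y`s modulo 5: each `y` advances along the cycle S0 → S1 → S2 → S3 → S4 → S0 while other symbols loop. Accept at S3.
A 5-state machine:
        x   y  
>  S0   S0  S1 
   S1   S1  S2 
   S2   S2  S3 
 * S3   S3  S4 
   S4   S4  S0 
(> = start, * = accepting)

start=S0 accept=S3 S0-x->S0 S0-y->S1 S1-x->S1 S1-y->S2 S2-x->S2 S2-y->S3 S3-x->S3 S3-y->S4 S4-x->S4 S4-y->S0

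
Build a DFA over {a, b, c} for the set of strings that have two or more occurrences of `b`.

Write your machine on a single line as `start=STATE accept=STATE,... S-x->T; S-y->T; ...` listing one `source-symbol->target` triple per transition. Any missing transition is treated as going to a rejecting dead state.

start=q0; accept=q2,q3; q0-a->q0; q0-b->q1; q0-c->q0; q1-a->q1; q1-b->q2; q1-c->q1; q2-a->q2; q2-b->q3; q2-c->q2; q3-a->q3; q3-b->q3; q3-c->q3

Only the number of `b`s matters, and only up to 3. Make a chain q0 → q1 → q2 → q3 advanced by each `b` (with q3 absorbing); every other symbol self-loops. The accepting set is {q2, q3}.
A 4-state machine:
        a   b   c  
>  q0   q0  q1  q0 
   q1   q1  q2  q1 
 * q2   q2  q3  q2 
 * q3   q3  q3  q3 
(> = start, * = accepting)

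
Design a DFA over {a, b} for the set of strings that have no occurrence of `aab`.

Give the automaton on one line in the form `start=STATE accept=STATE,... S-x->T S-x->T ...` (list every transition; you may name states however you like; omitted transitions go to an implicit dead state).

This is the complement of 'contains `aab`'. Use the same substring-matching states — q0 through q3 holding how much of `aab` has just been matched — but flip the accepting set: everything except the trap q3 accepts.
A 4-state machine:
        a   b  
>* q0   q1  q0 
 * q1   q2  q0 
 * q2   q2  q3 
   q3   q3  q3 
(> = start, * = accepting)

start=q0 accept=q0,q1,q2 q0-a->q1 q0-b->q0 q1-a->q2 q1-b->q0 q2-a->q2 q2-b->q3 q3-a->q3 q3-b->q3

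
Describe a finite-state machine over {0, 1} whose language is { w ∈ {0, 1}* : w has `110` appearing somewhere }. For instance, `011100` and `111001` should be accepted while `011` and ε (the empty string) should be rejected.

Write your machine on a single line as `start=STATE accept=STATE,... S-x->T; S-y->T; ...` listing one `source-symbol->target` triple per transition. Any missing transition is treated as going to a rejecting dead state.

start=q0; accept=q3; q0-0->q0; q0-1->q1; q1-0->q0; q1-1->q2; q2-0->q3; q2-1->q2; q3-0->q3; q3-1->q3

States q0..q2 record the length of the longest prefix of `110` that matches the current input suffix. Reaching q3 means `110` has been seen, and we stay there forever. Accept from q3.
        0   1  
>  q0   q0  q1 
   q1   q0  q2 
   q2   q3  q2 
 * q3   q3  q3 
(> = start, * = accepting)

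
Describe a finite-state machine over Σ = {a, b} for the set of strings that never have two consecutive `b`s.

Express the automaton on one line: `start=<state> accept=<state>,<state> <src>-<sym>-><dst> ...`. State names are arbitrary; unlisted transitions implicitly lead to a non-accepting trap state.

start=s0 accept=s0,s1 s0-a->s0 s0-b->s1 s1-a->s0 s1-b->s2 s2-a->s2 s2-b->s2

This is the complement of 'contains `bb`'. Use the same substring-matching states — s0 through s2 holding how much of `bb` has just been matched — but flip the accepting set: everything except the trap s2 accepts.
        a   b  
>* s0   s0  s1 
 * s1   s0  s2 
   s2   s2  s2 
(> = start, * = accepting)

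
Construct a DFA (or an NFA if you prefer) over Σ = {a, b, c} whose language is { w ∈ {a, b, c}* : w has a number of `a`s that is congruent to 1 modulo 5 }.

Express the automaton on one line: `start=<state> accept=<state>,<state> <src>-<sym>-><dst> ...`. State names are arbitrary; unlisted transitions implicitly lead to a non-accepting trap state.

start=S0 accept=S1 S0-a->S1 S0-b->S0 S0-c->S0 S1-a->S2 S1-b->S1 S1-c->S1 S2-a->S3 S2-b->S2 S2-c->S2 S3-a->S4 S3-b->S3 S3-c->S3 S4-a->S0 S4-b->S4 S4-c->S4

The only thing that matters is how many `a`s have appeared, reduced mod 5. Use one state per residue: S0 for 0, …, S4 for 4. Reading `a` moves to the next residue; anything else stays put. S1 is accepting.
5 states suffice.
        a   b   c  
>  S0   S1  S0  S0 
 * S1   S2  S1  S1 
   S2   S3  S2  S2 
   S3   S4  S3  S3 
   S4   S0  S4  S4 
(> = start, * = accepting)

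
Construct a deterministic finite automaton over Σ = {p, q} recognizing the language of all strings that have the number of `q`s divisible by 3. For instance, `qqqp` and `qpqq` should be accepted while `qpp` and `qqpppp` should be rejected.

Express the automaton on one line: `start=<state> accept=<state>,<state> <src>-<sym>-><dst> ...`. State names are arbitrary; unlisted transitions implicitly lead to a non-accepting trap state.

Keep the running count of `q`s modulo 3: each `q` advances along the cycle S0 → S1 → S2 → S0 while other symbols loop. Accept at S0.
With 3 states:
        p   q  
>* S0   S0  S1 
   S1   S1  S2 
   S2   S2  S0 
(> = start, * = accepting)

start=S0 accept=S0 S0-p->S0 S0-q->S1 S1-p->S1 S1-q->S2 S2-p->S2 S2-q->S0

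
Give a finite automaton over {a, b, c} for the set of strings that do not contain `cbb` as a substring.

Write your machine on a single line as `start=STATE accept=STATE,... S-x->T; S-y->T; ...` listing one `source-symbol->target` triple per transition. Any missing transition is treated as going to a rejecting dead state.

Track partial matches of the forbidden pattern `cbb`. State q3 is a dead state reached once `cbb` has occurred; every other state accepts. q0 means no part of `cbb` is currently matched.
With 4 states:
        a   b   c  
>* q0   q0  q0  q1 
 * q1   q0  q2  q1 
 * q2   q0  q3  q1 
   q3   q3  q3  q3 
(> = start, * = accepting)

start=q0; accept=q0,q1,q2; q0-a->q0; q0-b->q0; q0-c->q1; q1-a->q0; q1-b->q2; q1-c->q1; q2-a->q0; q2-b->q3; q2-c->q1; q3-a->q3; q3-b->q3; q3-c->q3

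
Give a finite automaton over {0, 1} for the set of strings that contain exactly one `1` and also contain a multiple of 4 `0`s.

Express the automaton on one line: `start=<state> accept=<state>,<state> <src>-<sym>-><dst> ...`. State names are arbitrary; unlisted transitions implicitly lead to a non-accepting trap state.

Run two small machines in parallel and take their product. The first has 3 states tracking the count of `1`s, saturating at 2; the second has 4 states tracking the count of `0`s modulo 4. A product state is a pair (one from each), accepting exactly when both do.
          0    1  
>  q0     q1   q2 
   q1     q3   q4 
 * q2     q4   q5 
   q3     q6   q7 
   q4     q7   q8 
   q5     q8   q5 
   q6     q0   q9 
   q7     q9  q10 
   q8    q10   q8 
   q9     q2  q11 
   q10   q11  q10 
   q11    q5  q11 
(> = start, * = accepting)

start=q0 accept=q2 q0-0->q1 q0-1->q2 q1-0->q3 q1-1->q4 q2-0->q4 q2-1->q5 q3-0->q6 q3-1->q7 q4-0->q7 q4-1->q8 q5-0->q8 q5-1->q5 q6-0->q0 q6-1->q9 q7-0->q9 q7-1->q10 q8-0->q10 q8-1->q8 q9-0->q2 q9-1->q11 q10-0->q11 q10-1->q10 q11-0->q5 q11-1->q11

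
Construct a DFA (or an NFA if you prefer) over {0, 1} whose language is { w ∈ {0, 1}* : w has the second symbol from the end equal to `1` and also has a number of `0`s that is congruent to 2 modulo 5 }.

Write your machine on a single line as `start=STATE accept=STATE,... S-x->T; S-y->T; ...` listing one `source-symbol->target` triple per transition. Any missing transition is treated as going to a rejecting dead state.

start=q0; accept=q6,q8; q0-0->q1; q0-1->q0; q1-0->q2; q1-1->q3; q2-0->q4; q2-1->q5; q3-0->q6; q3-1->q3; q4-0->q7; q4-1->q4; q5-0->q4; q5-1->q8; q6-0->q4; q6-1->q5; q7-0->q0; q7-1->q7; q8-0->q4; q8-1->q8

Run two small machines in parallel and take their product. The first has 7 states tracking the last 2 symbols read; the second has 5 states tracking the count of `0`s modulo 5. A product state is a pair (one from each), accepting exactly when both do. Minimizing collapses redundant product states.
With 9 states:
        0   1  
>  q0   q1  q0 
   q1   q2  q3 
   q2   q4  q5 
   q3   q6  q3 
   q4   q7  q4 
   q5   q4  q8 
 * q6   q4  q5 
   q7   q0  q7 
 * q8   q4  q8 
(> = start, * = accepting)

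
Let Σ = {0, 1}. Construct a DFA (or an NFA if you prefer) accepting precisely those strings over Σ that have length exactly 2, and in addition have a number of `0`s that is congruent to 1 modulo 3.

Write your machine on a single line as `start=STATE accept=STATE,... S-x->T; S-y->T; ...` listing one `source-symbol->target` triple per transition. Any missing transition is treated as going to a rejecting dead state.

Build one automaton per condition and run them in lockstep. One (4 states) tracks the input length, saturating at 3; the other (3 states) tracks the count of `0`s modulo 3. Each combined state is a pair, one component from each; accept when both components accept.
With 9 states:
        0   1  
>  q0   q1  q2 
   q1   q3  q4 
   q2   q4  q5 
   q3   q6  q7 
 * q4   q7  q8 
   q5   q8  q6 
   q6   q8  q6 
   q7   q6  q7 
   q8   q7  q8 
(> = start, * = accepting)

start=q0; accept=q4; q0-0->q1; q0-1->q2; q1-0->q3; q1-1->q4; q2-0->q4; q2-1->q5; q3-0->q6; q3-1->q7; q4-0->q7; q4-1->q8; q5-0->q8; q5-1->q6; q6-0->q8; q6-1->q6; q7-0->q6; q7-1->q7; q8-0->q7; q8-1->q8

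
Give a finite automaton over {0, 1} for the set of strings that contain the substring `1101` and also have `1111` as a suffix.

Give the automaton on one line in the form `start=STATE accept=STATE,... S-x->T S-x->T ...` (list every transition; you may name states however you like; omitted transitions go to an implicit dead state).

start=A accept=K A-0->A A-1->B B-0->A B-1->C C-0->D C-1->E D-0->A D-1->F E-0->D E-1->G F-0->H F-1->I G-0->D G-1->G H-0->H H-1->F I-0->H I-1->J J-0->H J-1->K K-0->H K-1->K

Build one automaton per condition and run them in lockstep. The first has 5 states tracking whether and how much of `1101` has been seen; the second has 5 states tracking how much of the suffix `1111` has currently been matched. A product state is a pair (one from each), accepting exactly when both do.
With 11 states:
       0  1 
>  A   A  B 
   B   A  C 
   C   D  E 
   D   A  F 
   E   D  G 
   F   H  I 
   G   D  G 
   H   H  F 
   I   H  J 
   J   H  K 
 * K   H  K 
(> = start, * = accepting)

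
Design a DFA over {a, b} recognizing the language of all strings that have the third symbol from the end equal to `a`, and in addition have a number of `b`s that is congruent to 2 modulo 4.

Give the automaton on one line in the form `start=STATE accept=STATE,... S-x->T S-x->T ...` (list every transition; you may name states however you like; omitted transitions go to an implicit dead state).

start=q0 accept=q6,q11,q12,q14 q0-a->q1 q0-b->q2 q1-a->q1 q1-b->q3 q2-a->q4 q2-b->q5 q3-a->q4 q3-b->q6 q4-a->q7 q4-b->q8 q5-a->q9 q5-b->q10 q6-a->q9 q6-b->q10 q7-a->q7 q7-b->q11 q8-a->q12 q8-b->q10 q9-a->q13 q9-b->q10 q10-a->q10 q10-b->q0 q11-a->q12 q11-b->q10 q12-a->q13 q12-b->q10 q13-a->q14 q13-b->q10 q14-a->q14 q14-b->q10

Run two small machines in parallel and take their product. One (15 states) tracks the last 3 symbols read; the other (4 states) tracks the count of `b`s modulo 4. Each combined state is a pair, one component from each; accept when both components accept. After merging equivalent states the machine shrinks.
With 15 states:
          a    b  
>  q0     q1   q2 
   q1     q1   q3 
   q2     q4   q5 
   q3     q4   q6 
   q4     q7   q8 
   q5     q9  q10 
 * q6     q9  q10 
   q7     q7  q11 
   q8    q12  q10 
   q9    q13  q10 
   q10   q10   q0 
 * q11   q12  q10 
 * q12   q13  q10 
   q13   q14  q10 
 * q14   q14  q10 
(> = start, * = accepting)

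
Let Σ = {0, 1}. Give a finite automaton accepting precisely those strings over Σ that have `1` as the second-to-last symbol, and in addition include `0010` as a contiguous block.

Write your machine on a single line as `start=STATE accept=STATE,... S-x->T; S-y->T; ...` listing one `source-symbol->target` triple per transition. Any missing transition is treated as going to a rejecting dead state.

Run two small machines in parallel and take their product. One (7 states) tracks the last 2 symbols read; the other (5 states) tracks whether and how much of `0010` has been seen. Each combined state is a pair, one component from each; accept when both components accept. After merging equivalent states the machine shrinks.
        0   1  
>  S0   S1  S0 
   S1   S2  S0 
   S2   S2  S3 
   S3   S4  S0 
 * S4   S5  S6 
   S5   S5  S6 
   S6   S4  S7 
 * S7   S4  S7 
(> = start, * = accepting)

start=S0; accept=S4,S7; S0-0->S1; S0-1->S0; S1-0->S2; S1-1->S0; S2-0->S2; S2-1->S3; S3-0->S4; S3-1->S0; S4-0->S5; S4-1->S6; S5-0->S5; S5-1->S6; S6-0->S4; S6-1->S7; S7-0->S4; S7-1->S7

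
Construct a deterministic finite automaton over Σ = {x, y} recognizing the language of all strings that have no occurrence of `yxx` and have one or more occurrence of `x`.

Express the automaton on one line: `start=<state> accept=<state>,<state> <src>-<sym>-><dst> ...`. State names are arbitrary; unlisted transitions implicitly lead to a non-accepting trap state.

start=A accept=B,D,E A-x->B A-y->C B-x->B B-y->D C-x->E C-y->C D-x->E D-y->D E-x->F E-y->D F-x->F F-y->F

Run two small machines in parallel and take their product. The first has 4 states tracking partial matches of the forbidden pattern `yxx`; the second has 3 states tracking the count of `x`s, saturating at 2. A product state is a pair (one from each), accepting exactly when both do. Equivalent product states are then merged.
With 6 states:
       x  y 
>  A   B  C 
 * B   B  D 
   C   E  C 
 * D   E  D 
 * E   F  D 
   F   F  F 
(> = start, * = accepting)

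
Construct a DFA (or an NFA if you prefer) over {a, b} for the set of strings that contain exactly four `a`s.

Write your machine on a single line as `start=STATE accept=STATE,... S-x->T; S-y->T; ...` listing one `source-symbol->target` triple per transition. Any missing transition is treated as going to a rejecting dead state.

Only the number of `a`s matters, and only up to 5. Make a chain s0 → s1 → s2 → s3 → s4 → s5 advanced by each `a` (with s5 absorbing); every other symbol self-loops. The accepting set is {s4}.
        a   b  
>  s0   s1  s0 
   s1   s2  s1 
   s2   s3  s2 
   s3   s4  s3 
 * s4   s5  s4 
   s5   s5  s5 
(> = start, * = accepting)

start=s0; accept=s4; s0-a->s1; s0-b->s0; s1-a->s2; s1-b->s1; s2-a->s3; s2-b->s2; s3-a->s4; s3-b->s3; s4-a->s5; s4-b->s4; s5-a->s5; s5-b->s5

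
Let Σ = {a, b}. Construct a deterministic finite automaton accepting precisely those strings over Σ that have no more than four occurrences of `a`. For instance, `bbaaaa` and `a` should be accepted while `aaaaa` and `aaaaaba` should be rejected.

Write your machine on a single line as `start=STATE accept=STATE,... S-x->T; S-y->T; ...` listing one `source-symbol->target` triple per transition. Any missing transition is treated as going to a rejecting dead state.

Count `a`s, saturating at 5: states s0 through s4 mean 0 through 4 `a`s seen; s5 means more than 4. Each `a` increments (capped at s5); other symbols loop. Accept from {s0, s1, s2, s3, s4}.
With 6 states:
        a   b  
>* s0   s1  s0 
 * s1   s2  s1 
 * s2   s3  s2 
 * s3   s4  s3 
 * s4   s5  s4 
   s5   s5  s5 
(> = start, * = accepting)

start=s0; accept=s0,s1,s2,s3,s4; s0-a->s1; s0-b->s0; s1-a->s2; s1-b->s1; s2-a->s3; s2-b->s2; s3-a->s4; s3-b->s3; s4-a->s5; s4-b->s4; s5-a->s5; s5-b->s5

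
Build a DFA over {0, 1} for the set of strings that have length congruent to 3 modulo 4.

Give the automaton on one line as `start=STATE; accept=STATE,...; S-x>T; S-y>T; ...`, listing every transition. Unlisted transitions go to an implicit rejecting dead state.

Count input length modulo 4: every symbol advances one step around the cycle q0 → q1 → q2 → q3 → q0. Accept at q3.
With 4 states:
        0   1  
>  q0   q1  q1 
   q1   q2  q2 
   q2   q3  q3 
 * q3   q0  q0 
(> = start, * = accepting)

start=q0; accept=q3; q0-0>q1; q0-1>q1; q1-0>q2; q1-1>q2; q2-0>q3; q2-1>q3; q3-0>q0; q3-1>q0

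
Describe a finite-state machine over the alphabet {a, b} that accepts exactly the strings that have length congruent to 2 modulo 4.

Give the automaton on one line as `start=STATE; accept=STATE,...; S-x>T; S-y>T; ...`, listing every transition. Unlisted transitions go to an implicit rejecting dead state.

Count input length modulo 4: every symbol advances one step around the cycle s0 → s1 → s2 → s3 → s0. Accept at s2.
With 4 states:
        a   b  
>  s0   s1  s1 
   s1   s2  s2 
 * s2   s3  s3 
   s3   s0  s0 
(> = start, * = accepting)

start=s0; accept=s2; s0-a>s1; s0-b>s1; s1-a>s2; s1-b>s2; s2-a>s3; s2-b>s3; s3-a>s0; s3-b>s0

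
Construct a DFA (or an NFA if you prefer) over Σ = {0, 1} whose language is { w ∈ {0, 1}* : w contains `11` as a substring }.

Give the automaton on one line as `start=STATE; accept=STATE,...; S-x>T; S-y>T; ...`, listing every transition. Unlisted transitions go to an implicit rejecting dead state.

start=A; accept=C; A-0>A; A-1>B; B-0>A; B-1>C; C-0>C; C-1>C

Track how much of `11` has been matched so far: state A is no progress, C is the absorbing accept state reached once `11` has occurred. Intermediate states record partial matches; on a mismatch, fall back to the longest reusable overlap.
3 states suffice.
       0  1 
>  A   A  B 
   B   A  C 
 * C   C  C 
(> = start, * = accepting)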